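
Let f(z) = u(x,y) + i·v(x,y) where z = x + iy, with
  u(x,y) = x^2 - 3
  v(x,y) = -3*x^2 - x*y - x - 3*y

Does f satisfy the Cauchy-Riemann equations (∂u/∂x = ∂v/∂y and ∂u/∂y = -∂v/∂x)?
∂u/∂x = 2*x
∂v/∂y = -x - 3
∂u/∂y = 0
∂v/∂x = -6*x - y - 1
∂u/∂x ≠ ∂v/∂y and ∂u/∂y ≠ -∂v/∂x; the Cauchy-Riemann equations are not satisfied, so f is not analytic.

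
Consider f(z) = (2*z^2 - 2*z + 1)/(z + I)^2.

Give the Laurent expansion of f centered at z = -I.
Put w = z - (-I), i.e. z = w - I. The denominator is w^2, so it suffices to rewrite the numerator in powers of w.

P(z) = 2*z^2 - 2*z + 1
P(w - I) = -1 + 2*I + (-2 - 4*I)*w + 2*w^2

Dividing each term by w^2:
  f = (-1 + 2*I)/w^2 + (-2 - 4*I)/w + 2

Substituting back w = z + I:
  f(z) = (-1 + 2*I)/(z + I)^2 + (-2 - 4*I)/(z + I) + 2

The series is finite because the numerator is a polynomial; the negative powers form the principal part, and the coefficient of 1/(z + I) gives Res(f, -I) = -2 - 4*I.

Final answer: (-1 + 2*I)/(z + I)^2 + (-2 - 4*I)/(z + I) + 2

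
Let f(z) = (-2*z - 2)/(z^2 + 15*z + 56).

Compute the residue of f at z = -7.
12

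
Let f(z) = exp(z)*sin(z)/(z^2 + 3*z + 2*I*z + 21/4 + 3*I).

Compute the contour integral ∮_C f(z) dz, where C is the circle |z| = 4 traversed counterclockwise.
pi*exp(-3/2 - 3*I)*sin(3/2 + 3*I)/2 - pi*exp(-3/2 + I)*sin(3/2 - I)/2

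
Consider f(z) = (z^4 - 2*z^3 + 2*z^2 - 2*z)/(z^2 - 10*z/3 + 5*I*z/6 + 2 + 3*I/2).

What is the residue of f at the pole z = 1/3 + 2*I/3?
64/2295 + 562*I/2295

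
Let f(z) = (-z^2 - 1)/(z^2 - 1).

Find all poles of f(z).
{-1, 1}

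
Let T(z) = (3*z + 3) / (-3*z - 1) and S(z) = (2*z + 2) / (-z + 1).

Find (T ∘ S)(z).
(T ∘ S)(z) = T(S(z)) = ((3)*S(z) + (3))/((-3)*S(z) + (-1)). Multiply numerator and denominator by -z + 1:
  numerator:   (3)*(2*z + 2) + (3)*(-z + 1) = 3*z + 9
  denominator: (-3)*(2*z + 2) + (-1)*(-z + 1) = -5*z - 7
(T ∘ S)(z) = (3*z + 9)/(-5*z - 7) = (-3*z - 9)/(5*z + 7)

Final answer: (-3*z - 9)/(5*z + 7)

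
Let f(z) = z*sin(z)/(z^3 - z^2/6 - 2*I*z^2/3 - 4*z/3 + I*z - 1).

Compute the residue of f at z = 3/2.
Write f(z) = P(z)/Q(z) with P(z) = z*sin(z) and Q(z) = z^3 - z^2/6 - 2*I*z^2/3 - 4*z/3 + I*z - 1.
The denominator factors as Q(z) = (z + 1 - I)*(z + 1/3 + I/3)*(z - 3/2), so z = 3/2 is a simple zero of Q and P is analytic there; z = 3/2 is therefore a simple pole and
  Res(f, z₀) = P(z₀)/Q'(z₀).

Q'(z) = 3*z^2 - z/3 - 4*I*z/3 - 4/3 + I, so Q'(3/2) = 59/12 - I.
P(3/2) = 3*sin(3/2)/2.

Res(f, 3/2) = (3*sin(3/2)/2)/(59/12 - I) = (1062/3625 + 216*I/3625)*sin(3/2)

Final answer: (1062/3625 + 216*I/3625)*sin(3/2)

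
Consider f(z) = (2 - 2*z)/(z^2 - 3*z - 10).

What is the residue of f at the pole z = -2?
-6/7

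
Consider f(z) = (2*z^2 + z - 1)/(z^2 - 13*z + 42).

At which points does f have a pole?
The singularities of f are the zeros of the denominator. Factoring,
  z^2 - 13*z + 42 = (z - 6)*(z - 7)
so the candidates are z = 6, z = 7.

Check the numerator P(z) = 2*z^2 + z - 1 at each one:
  P(6) = 77 ≠ 0, so z = 6 is a (simple) pole.
  P(7) = 104 ≠ 0, so z = 7 is a (simple) pole.

Poles of f: {6, 7}

Final answer: {6, 7}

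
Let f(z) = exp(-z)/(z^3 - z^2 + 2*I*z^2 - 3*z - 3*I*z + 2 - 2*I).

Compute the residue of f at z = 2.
Write f(z) = P(z)/Q(z) with P(z) = exp(-z) and Q(z) = z^3 - z^2 + 2*I*z^2 - 3*z - 3*I*z + 2 - 2*I.
The denominator factors as Q(z) = (z + I)*(z + 1 + I)*(z - 2), so z = 2 is a simple zero of Q and P is analytic there; z = 2 is therefore a simple pole and
  Res(f, z₀) = P(z₀)/Q'(z₀).

Q'(z) = 3*z^2 - 2*z + 4*I*z - 3 - 3*I, so Q'(2) = 5 + 5*I.
P(2) = exp(-2).

Res(f, 2) = (exp(-2))/(5 + 5*I) = (1/10 - I/10)*exp(-2)

Final answer: (1/10 - I/10)*exp(-2)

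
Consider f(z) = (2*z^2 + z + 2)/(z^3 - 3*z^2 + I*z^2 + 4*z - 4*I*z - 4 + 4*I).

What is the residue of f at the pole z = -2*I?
Write f(z) = P(z)/Q(z) with P(z) = 2*z^2 + z + 2 and Q(z) = z^3 - 3*z^2 + I*z^2 + 4*z - 4*I*z - 4 + 4*I.
The denominator factors as Q(z) = (z + 2*I)*(z - 1 - I)*(z - 2), so z = -2*I is a simple zero of Q and P is analytic there; z = -2*I is therefore a simple pole and
  Res(f, z₀) = P(z₀)/Q'(z₀).

Q'(z) = 3*z^2 - 6*z + 2*I*z + 4 - 4*I, so Q'(-2*I) = -4 + 8*I.
P(-2*I) = -6 - 2*I.

Res(f, -2*I) = (-6 - 2*I)/(-4 + 8*I) = 1/10 + 7*I/10

Final answer: 1/10 + 7*I/10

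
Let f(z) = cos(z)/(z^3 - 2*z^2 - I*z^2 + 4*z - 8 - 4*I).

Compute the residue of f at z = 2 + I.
Write f(z) = P(z)/Q(z) with P(z) = cos(z) and Q(z) = z^3 - 2*z^2 - I*z^2 + 4*z - 8 - 4*I.
The denominator factors as Q(z) = (z - 2*I)*(z - 2 - I)*(z + 2*I), so z = 2 + I is a simple zero of Q and P is analytic there; z = 2 + I is therefore a simple pole and
  Res(f, z₀) = P(z₀)/Q'(z₀).

Q'(z) = 3*z^2 - 4*z - 2*I*z + 4, so Q'(2 + I) = 7 + 4*I.
P(2 + I) = cos(2 + I).

Res(f, 2 + I) = (cos(2 + I))/(7 + 4*I) = (7/65 - 4*I/65)*cos(2 + I)

Final answer: (7/65 - 4*I/65)*cos(2 + I)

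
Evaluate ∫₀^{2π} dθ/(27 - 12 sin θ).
Call the integral J. The integrand is 2π-periodic and we integrate over a full period, so shifting θ does not change the value (θ → θ + π/2 turns sin θ into cos θ; θ → θ + π flips the sign of the trig term). Hence
  J = ∫₀^{2π} dθ/(27 + 12 cos θ).
Put z = e^{iθ}: then cos θ = (z + 1/z)/2, dθ = dz/(iz), and z runs once counterclockwise around |z| = 1:
  J = ∮_{|z|=1} 1/(27 + 12*(z + 1/z)/2) · dz/(iz) = (2/i) ∮_{|z|=1} dz/(12*z^2 + 54*z + 12).
The roots of 12*z^2 + 54*z + 12 are z = (-27 ± sqrt(27^2 - 12^2))/12, with sqrt(585) = 3*sqrt(65); their product is 1, so only z₊ = -9/4 + sqrt(65)/4 lies inside the unit circle (z₋ = -9/4 - sqrt(65)/4 lies outside).
z₊ is a simple zero of q(z) = 12*z^2 + 54*z + 12, so Res(1/q, z₊) = 1/q'(z₊) with q'(z) = 24*z + 54; and q'(z₊) = 12*(z₊ - z₋) = 6*sqrt(65).
Therefore J = (2/i) · 2πi · 1/(6*sqrt(65)) = 2*pi/(3*sqrt(65)) = 2*sqrt(65)*pi/195

Final answer: 2*sqrt(65)*pi/195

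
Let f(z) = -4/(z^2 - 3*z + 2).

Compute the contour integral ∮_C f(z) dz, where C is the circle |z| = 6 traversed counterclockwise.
By the residue theorem, ∮_C f(z) dz = 2πi · (sum of the residues of f at the poles inside |z| = 6).

The denominator factors as (z - 2)*(z - 1), so the singularities of f are simple poles at z = 2, z = 1.
  |2|² = 4 < 36 = 6², so this pole is inside the contour.
  |1|² = 1 < 36 = 6², so this pole is inside the contour.

With P(z) = -4 and Q(z) = z^2 - 3*z + 2, each pole is simple, so Res(f, z₀) = P(z₀)/Q'(z₀) with Q'(z) = 2*z - 3.
  Res(f, 2) = P(2)/Q'(2) = (-4)/(1) = -4
  Res(f, 1) = P(1)/Q'(1) = (-4)/(-1) = 4

Sum of residues inside C: 0
∮_C f(z) dz = 2πi · (0) = 0

Final answer: 0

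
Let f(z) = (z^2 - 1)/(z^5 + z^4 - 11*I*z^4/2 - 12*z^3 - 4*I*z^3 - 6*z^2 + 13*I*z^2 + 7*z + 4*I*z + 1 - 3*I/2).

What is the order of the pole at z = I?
4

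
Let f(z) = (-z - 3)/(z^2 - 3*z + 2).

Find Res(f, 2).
Write f(z) = P(z)/Q(z) with P(z) = -z - 3 and Q(z) = z^2 - 3*z + 2.
The denominator factors as Q(z) = (z - 2)*(z - 1), so z = 2 is a simple zero of Q and P is analytic there; z = 2 is therefore a simple pole and
  Res(f, z₀) = P(z₀)/Q'(z₀).

Q'(z) = 2*z - 3, so Q'(2) = 1.
P(2) = -5.

Res(f, 2) = (-5)/(1) = -5

Final answer: -5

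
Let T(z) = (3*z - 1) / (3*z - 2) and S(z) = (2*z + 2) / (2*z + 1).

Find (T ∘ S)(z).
(T ∘ S)(z) = T(S(z)) = ((3)*S(z) + (-1))/((3)*S(z) + (-2)). Multiply numerator and denominator by 2*z + 1:
  numerator:   (3)*(2*z + 2) + (-1)*(2*z + 1) = 4*z + 5
  denominator: (3)*(2*z + 2) + (-2)*(2*z + 1) = 2*z + 4
(T ∘ S)(z) = (4*z + 5)/(2*z + 4)

Final answer: (4*z + 5)/(2*z + 4)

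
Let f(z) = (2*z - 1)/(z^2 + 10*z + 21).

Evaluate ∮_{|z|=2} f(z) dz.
0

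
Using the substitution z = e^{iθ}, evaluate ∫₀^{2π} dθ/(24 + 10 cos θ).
Let J = ∫₀^{2π} dθ/(24 + 10 cos θ).
Put z = e^{iθ}: then cos θ = (z + 1/z)/2, dθ = dz/(iz), and z runs once counterclockwise around |z| = 1:
  J = ∮_{|z|=1} 1/(24 + 10*(z + 1/z)/2) · dz/(iz) = (2/i) ∮_{|z|=1} dz/(10*z^2 + 48*z + 10).
The roots of 10*z^2 + 48*z + 10 are z = (-24 ± sqrt(24^2 - 10^2))/10, with sqrt(476) = 2*sqrt(119); their product is 1, so only z₊ = -12/5 + sqrt(119)/5 lies inside the unit circle (z₋ = -12/5 - sqrt(119)/5 lies outside).
z₊ is a simple zero of q(z) = 10*z^2 + 48*z + 10, so Res(1/q, z₊) = 1/q'(z₊) with q'(z) = 20*z + 48; and q'(z₊) = 10*(z₊ - z₋) = 4*sqrt(119).
Therefore J = (2/i) · 2πi · 1/(4*sqrt(119)) = 2*pi/(2*sqrt(119)) = sqrt(119)*pi/119

Final answer: sqrt(119)*pi/119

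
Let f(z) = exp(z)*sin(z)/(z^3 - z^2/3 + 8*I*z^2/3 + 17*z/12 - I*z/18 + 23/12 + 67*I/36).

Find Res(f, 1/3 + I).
Write f(z) = P(z)/Q(z) with P(z) = exp(z)*sin(z) and Q(z) = z^3 - z^2/3 + 8*I*z^2/3 + 17*z/12 - I*z/18 + 23/12 + 67*I/36.
The denominator factors as Q(z) = (z - 1/3 - I)*(z + 1/2 + 2*I/3)*(z - 1/2 + 3*I), so z = 1/3 + I is a simple zero of Q and P is analytic there; z = 1/3 + I is therefore a simple pole and
  Res(f, z₀) = P(z₀)/Q'(z₀).

Q'(z) = 3*z^2 - 2*z/3 + 16*I*z/3 + 17/12 - I/18, so Q'(1/3 + I) = -245/36 + 55*I/18.
P(1/3 + I) = exp(1/3 + I)*sin(1/3 + I).

Res(f, 1/3 + I) = (exp(1/3 + I)*sin(1/3 + I))/(-245/36 + 55*I/18) = (-1764/14425 - 792*I/14425)*exp(1/3 + I)*sin(1/3 + I)

Final answer: (-1764/14425 - 792*I/14425)*exp(1/3 + I)*sin(1/3 + I)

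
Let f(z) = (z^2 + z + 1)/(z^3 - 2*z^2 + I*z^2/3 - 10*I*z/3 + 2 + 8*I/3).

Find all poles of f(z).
The singularities of f are the zeros of the denominator. Factoring,
  z^3 - 2*z^2 + I*z^2/3 - 10*I*z/3 + 2 + 8*I/3 = (z - 1 + I/3)*(z + 1 + I)*(z - 2 - I)
so the candidates are z = 1 - I/3, z = -1 - I, z = 2 + I.

Check the numerator P(z) = z^2 + z + 1 at each one:
  P(1 - I/3) = 26/9 - I ≠ 0, so z = 1 - I/3 is a (simple) pole.
  P(-1 - I) = I ≠ 0, so z = -1 - I is a (simple) pole.
  P(2 + I) = 6 + 5*I ≠ 0, so z = 2 + I is a (simple) pole.

Poles of f: {-1 - I, 1 - I/3, 2 + I}

Final answer: {-1 - I, 1 - I/3, 2 + I}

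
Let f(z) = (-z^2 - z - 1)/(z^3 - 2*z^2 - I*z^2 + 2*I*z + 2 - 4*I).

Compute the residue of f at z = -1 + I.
Write f(z) = P(z)/Q(z) with P(z) = -z^2 - z - 1 and Q(z) = z^3 - 2*z^2 - I*z^2 + 2*I*z + 2 - 4*I.
The denominator factors as Q(z) = (z - 1 + I)*(z + 1 - I)*(z - 2 - I), so z = -1 + I is a simple zero of Q and P is analytic there; z = -1 + I is therefore a simple pole and
  Res(f, z₀) = P(z₀)/Q'(z₀).

Q'(z) = 3*z^2 - 4*z - 2*I*z + 2*I, so Q'(-1 + I) = 6 - 6*I.
P(-1 + I) = I.

Res(f, -1 + I) = (I)/(6 - 6*I) = -1/12 + I/12

Final answer: -1/12 + I/12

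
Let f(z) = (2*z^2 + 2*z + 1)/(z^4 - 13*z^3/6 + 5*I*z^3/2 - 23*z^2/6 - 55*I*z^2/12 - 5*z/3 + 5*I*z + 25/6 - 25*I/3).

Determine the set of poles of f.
The singularities of f are the zeros of the denominator. Factoring,
  z^4 - 13*z^3/6 + 5*I*z^3/2 - 23*z^2/6 - 55*I*z^2/12 - 5*z/3 + 5*I*z + 25/6 - 25*I/3 = (z - 3 + I)*(z + 1/3 - I)*(z + 3/2 + 2*I)*(z - 1 + I/2)
so the candidates are z = 3 - I, z = -1/3 + I, z = -3/2 - 2*I, z = 1 - I/2.

Check the numerator P(z) = 2*z^2 + 2*z + 1 at each one:
  P(3 - I) = 23 - 14*I ≠ 0, so z = 3 - I is a (simple) pole.
  P(-1/3 + I) = -13/9 + 2*I/3 ≠ 0, so z = -1/3 + I is a (simple) pole.
  P(-3/2 - 2*I) = -11/2 + 8*I ≠ 0, so z = -3/2 - 2*I is a (simple) pole.
  P(1 - I/2) = 9/2 - 3*I ≠ 0, so z = 1 - I/2 is a (simple) pole.

Poles of f: {-3/2 - 2*I, -1/3 + I, 1 - I/2, 3 - I}

Final answer: {-3/2 - 2*I, -1/3 + I, 1 - I/2, 3 - I}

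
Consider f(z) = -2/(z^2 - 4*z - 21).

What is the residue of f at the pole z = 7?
-1/5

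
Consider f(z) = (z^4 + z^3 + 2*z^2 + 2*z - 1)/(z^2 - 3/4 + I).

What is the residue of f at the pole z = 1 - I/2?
21/10 - 151*I/80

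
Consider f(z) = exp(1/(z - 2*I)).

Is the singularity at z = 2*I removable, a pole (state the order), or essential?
Let u = z - 2*I. Then
  e^(1/u) = Σ_{k≥0} (1)^k/(k!·u^k) = 1 + 1/u + 1/(2*u^2) + 1/(6*u^3) + ...
which has infinitely many negative powers of u, so exp(1/(z - 2*I)) has an essential singularity at z = 2*I.
So the singularity is essential.

Final answer: essential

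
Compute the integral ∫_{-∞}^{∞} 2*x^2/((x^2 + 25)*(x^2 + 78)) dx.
Let f(z) = 2*z^2/((z^2 + 25)*(z^2 + 78)). The denominator has no real zeros and deg Q - deg P = 2 ≥ 2, so the integral of f over the upper semicircle |z| = R tends to 0 as R → ∞. Closing the contour in the upper half-plane,
  ∫_{-∞}^{∞} f(x) dx = 2πi · Σ Res(f, z_k)  over the poles with Im z_k > 0.

Zeros of the denominator: z^2 + 78 = 0 gives z = ±sqrt(78)*I; z^2 + 25 = 0 gives z = ±5*I.
Upper half-plane: z = 5*I, z = sqrt(78)*I (simple).

Each pole is a simple zero of Q(z) = z^4 + 103*z^2 + 1950, so Res(f, z₀) = P(z₀)/Q'(z₀) with P(z) = 2*z^2, Q'(z) = 4*z^3 + 206*z:
  Res(f, 5*I) = (-50)/(530*I) = 5*I/53
  Res(f, sqrt(78)*I) = (-156)/(-106*sqrt(78)*I) = -sqrt(78)*I/53

Sum of residues: I*(5 - sqrt(78))/53
∫_{-∞}^{∞} f(x) dx = 2πi · (I*(5 - sqrt(78))/53) = 2*pi*(-5 + sqrt(78))/53

Final answer: 2*pi*(-5 + sqrt(78))/53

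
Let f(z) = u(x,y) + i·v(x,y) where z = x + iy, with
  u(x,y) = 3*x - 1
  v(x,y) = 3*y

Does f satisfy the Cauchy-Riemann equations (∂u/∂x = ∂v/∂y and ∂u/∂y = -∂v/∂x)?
∂u/∂x = 3
∂v/∂y = 3
∂u/∂y = 0
∂v/∂x = 0
∂u/∂x = ∂v/∂y and ∂u/∂y = -∂v/∂x hold identically; f is analytic.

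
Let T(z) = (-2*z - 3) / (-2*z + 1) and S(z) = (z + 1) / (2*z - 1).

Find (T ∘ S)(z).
(8*z - 1)/3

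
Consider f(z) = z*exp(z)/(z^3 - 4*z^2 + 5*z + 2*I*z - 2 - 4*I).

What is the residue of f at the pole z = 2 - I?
Write f(z) = P(z)/Q(z) with P(z) = z*exp(z) and Q(z) = z^3 - 4*z^2 + 5*z + 2*I*z - 2 - 4*I.
The denominator factors as Q(z) = (z - I)*(z - 2 + I)*(z - 2), so z = 2 - I is a simple zero of Q and P is analytic there; z = 2 - I is therefore a simple pole and
  Res(f, z₀) = P(z₀)/Q'(z₀).

Q'(z) = 3*z^2 - 8*z + 5 + 2*I, so Q'(2 - I) = -2 - 2*I.
P(2 - I) = (2 - I)*exp(2 - I).

Res(f, 2 - I) = ((2 - I)*exp(2 - I))/(-2 - 2*I) = (-1/4 + 3*I/4)*exp(2 - I)

Final answer: (-1/4 + 3*I/4)*exp(2 - I)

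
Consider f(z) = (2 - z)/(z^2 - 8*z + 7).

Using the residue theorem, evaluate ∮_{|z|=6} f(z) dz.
-I*pi/3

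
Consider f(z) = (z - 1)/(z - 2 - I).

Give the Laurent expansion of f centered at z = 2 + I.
(1 + I)/(z - 2 - I) + 1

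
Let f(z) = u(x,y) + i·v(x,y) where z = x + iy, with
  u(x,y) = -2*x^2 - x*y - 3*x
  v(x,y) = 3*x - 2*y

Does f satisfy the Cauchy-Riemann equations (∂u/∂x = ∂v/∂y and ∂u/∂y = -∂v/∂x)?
∂u/∂x = -4*x - y - 3
∂v/∂y = -2
∂u/∂y = -x
∂v/∂x = 3
∂u/∂x ≠ ∂v/∂y and ∂u/∂y ≠ -∂v/∂x; the Cauchy-Riemann equations are not satisfied, so f is not analytic.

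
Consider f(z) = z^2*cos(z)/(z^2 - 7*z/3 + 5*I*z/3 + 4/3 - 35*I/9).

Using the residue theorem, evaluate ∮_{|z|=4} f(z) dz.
pi*(5/3 + 7*I/3)*cos(2 + I/3) + pi*(5/3 + 7*I/3)*cos(1/3 - 2*I)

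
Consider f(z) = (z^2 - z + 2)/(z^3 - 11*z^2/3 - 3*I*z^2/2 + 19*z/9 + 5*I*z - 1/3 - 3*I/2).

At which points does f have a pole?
The singularities of f are the zeros of the denominator. Factoring,
  z^3 - 11*z^2/3 - 3*I*z^2/2 + 19*z/9 + 5*I*z - 1/3 - 3*I/2 = (z - 3)*(z - 1/3 - 3*I/2)*(z - 1/3)
so the candidates are z = 3, z = 1/3 + 3*I/2, z = 1/3.

Check the numerator P(z) = z^2 - z + 2 at each one:
  P(3) = 8 ≠ 0, so z = 3 is a (simple) pole.
  P(1/3 + 3*I/2) = -17/36 - I/2 ≠ 0, so z = 1/3 + 3*I/2 is a (simple) pole.
  P(1/3) = 16/9 ≠ 0, so z = 1/3 is a (simple) pole.

Poles of f: {1/3, 1/3 + 3*I/2, 3}

Final answer: {1/3, 1/3 + 3*I/2, 3}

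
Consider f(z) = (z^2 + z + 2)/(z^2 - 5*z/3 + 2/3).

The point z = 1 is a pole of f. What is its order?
Factor the denominator:
  z^2 - 5*z/3 + 2/3 = (z - 1)*(z - 2/3)

The numerator P(z) = z^2 + z + 2 has P(1) = 4 ≠ 0, so no factor of (z - 1) cancels.
Near z = 1 we can therefore write f(z) = g(z)/(z - 1) with g analytic at 1 and g(1) ≠ 0 (g is the numerator divided by the remaining denominator factors).

Hence z = 1 is a pole of order 1.

Final answer: 1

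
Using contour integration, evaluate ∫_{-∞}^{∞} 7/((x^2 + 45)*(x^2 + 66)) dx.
pi*(-5*sqrt(66) + 22*sqrt(5))/990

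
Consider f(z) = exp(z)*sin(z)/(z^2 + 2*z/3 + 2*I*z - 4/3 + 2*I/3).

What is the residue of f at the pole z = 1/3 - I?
Write f(z) = P(z)/Q(z) with P(z) = exp(z)*sin(z) and Q(z) = z^2 + 2*z/3 + 2*I*z - 4/3 + 2*I/3.
The denominator factors as Q(z) = (z + 1 + I)*(z - 1/3 + I), so z = 1/3 - I is a simple zero of Q and P is analytic there; z = 1/3 - I is therefore a simple pole and
  Res(f, z₀) = P(z₀)/Q'(z₀).

Q'(z) = 2*z + 2/3 + 2*I, so Q'(1/3 - I) = 4/3.
P(1/3 - I) = exp(1/3 - I)*sin(1/3 - I).

Res(f, 1/3 - I) = (exp(1/3 - I)*sin(1/3 - I))/(4/3) = 3*exp(1/3 - I)*sin(1/3 - I)/4

Final answer: 3*exp(1/3 - I)*sin(1/3 - I)/4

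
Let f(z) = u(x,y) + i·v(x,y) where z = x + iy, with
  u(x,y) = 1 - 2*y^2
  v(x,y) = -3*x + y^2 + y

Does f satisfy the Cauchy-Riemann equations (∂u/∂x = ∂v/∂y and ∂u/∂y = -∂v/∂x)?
∂u/∂x = 0
∂v/∂y = 2*y + 1
∂u/∂y = -4*y
∂v/∂x = -3
∂u/∂x ≠ ∂v/∂y and ∂u/∂y ≠ -∂v/∂x; the Cauchy-Riemann equations are not satisfied, so f is not analytic.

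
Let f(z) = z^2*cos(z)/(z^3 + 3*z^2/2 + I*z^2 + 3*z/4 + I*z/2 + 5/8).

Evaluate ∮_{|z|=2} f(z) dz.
By the residue theorem, ∮_C f(z) dz = 2πi · (sum of the residues of f at the poles inside |z| = 2).

The denominator factors as (z + 1 + I/2)*(z - I/2)*(z + 1/2 + I), so the singularities of f are simple poles at z = -1 - I/2, z = I/2, z = -1/2 - I.
  |-1 - I/2|² = 5/4 < 4 = 2², so this pole is inside the contour.
  |I/2|² = 1/4 < 4 = 2², so this pole is inside the contour.
  |-1/2 - I|² = 5/4 < 4 = 2², so this pole is inside the contour.

With P(z) = z^2*cos(z) and Q(z) = z^3 + 3*z^2/2 + I*z^2 + 3*z/4 + I*z/2 + 5/8, each pole is simple, so Res(f, z₀) = P(z₀)/Q'(z₀) with Q'(z) = 3*z^2 + 3*z + 2*I*z + 3/4 + I/2.
  Res(f, -1 - I/2) = P(-1 - I/2)/Q'(-1 - I/2) = ((3/4 + I)*cos(1 + I/2))/(1) = (3/4 + I)*cos(1 + I/2)
  Res(f, I/2) = P(I/2)/Q'(I/2) = (-cosh(1/2)/4)/(-1 + 2*I) = (1/20 + I/10)*cosh(1/2)
  Res(f, -1/2 - I) = P(-1/2 - I)/Q'(-1/2 - I) = ((-3/4 + I)*cos(1/2 + I))/(-1 - I/2) = (1/5 - 11*I/10)*cos(1/2 + I)

Sum of residues inside C: (1/5 - 11*I/10)*cos(1/2 + I) + (1/20 + I/10)*cosh(1/2) + (3/4 + I)*cos(1 + I/2)
∮_C f(z) dz = 2πi · ((1/5 - 11*I/10)*cos(1/2 + I) + (1/20 + I/10)*cosh(1/2) + (3/4 + I)*cos(1 + I/2)) = pi*(11/5 + 2*I/5)*cos(1/2 + I) + pi*(-1/5 + I/10)*cosh(1/2) + pi*(-2 + 3*I/2)*cos(1 + I/2)

Final answer: pi*(11/5 + 2*I/5)*cos(1/2 + I) + pi*(-1/5 + I/10)*cosh(1/2) + pi*(-2 + 3*I/2)*cos(1 + I/2)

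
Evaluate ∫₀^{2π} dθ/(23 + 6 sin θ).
Call the integral J. The integrand is 2π-periodic and we integrate over a full period, so shifting θ does not change the value (θ → θ + π/2 turns sin θ into cos θ). Hence
  J = ∫₀^{2π} dθ/(23 + 6 cos θ).
Put z = e^{iθ}: then cos θ = (z + 1/z)/2, dθ = dz/(iz), and z runs once counterclockwise around |z| = 1:
  J = ∮_{|z|=1} 1/(23 + 6*(z + 1/z)/2) · dz/(iz) = (2/i) ∮_{|z|=1} dz/(6*z^2 + 46*z + 6).
The roots of 6*z^2 + 46*z + 6 are z = (-23 ± sqrt(23^2 - 6^2))/6, with sqrt(493) = sqrt(493); their product is 1, so only z₊ = -23/6 + sqrt(493)/6 lies inside the unit circle (z₋ = -23/6 - sqrt(493)/6 lies outside).
z₊ is a simple zero of q(z) = 6*z^2 + 46*z + 6, so Res(1/q, z₊) = 1/q'(z₊) with q'(z) = 12*z + 46; and q'(z₊) = 6*(z₊ - z₋) = 2*sqrt(493).
Therefore J = (2/i) · 2πi · 1/(2*sqrt(493)) = 2*pi/(sqrt(493)) = 2*sqrt(493)*pi/493

Final answer: 2*sqrt(493)*pi/493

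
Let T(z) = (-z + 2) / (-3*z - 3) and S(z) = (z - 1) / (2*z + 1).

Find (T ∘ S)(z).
(T ∘ S)(z) = T(S(z)) = ((-1)*S(z) + (2))/((-3)*S(z) + (-3)). Multiply numerator and denominator by 2*z + 1:
  numerator:   (-1)*(z - 1) + (2)*(2*z + 1) = 3*z + 3
  denominator: (-3)*(z - 1) + (-3)*(2*z + 1) = -9*z
(T ∘ S)(z) = (3*z + 3)/(-9*z) = (-z - 1)/(3*z)

Final answer: (-z - 1)/(3*z)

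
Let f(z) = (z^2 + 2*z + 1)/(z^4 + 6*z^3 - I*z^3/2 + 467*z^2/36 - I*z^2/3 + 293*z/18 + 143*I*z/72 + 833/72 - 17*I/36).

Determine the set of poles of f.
The singularities of f are the zeros of the denominator. Factoring,
  z^4 + 6*z^3 - I*z^3/2 + 467*z^2/36 - I*z^2/3 + 293*z/18 + 143*I*z/72 + 833/72 - 17*I/36 = (z + 3 - I/2)*(z + 2/3 - I)*(z + 2 - I/2)*(z + 1/3 + 3*I/2)
so the candidates are z = -3 + I/2, z = -2/3 + I, z = -2 + I/2, z = -1/3 - 3*I/2.

Check the numerator P(z) = z^2 + 2*z + 1 at each one:
  P(-3 + I/2) = 15/4 - 2*I ≠ 0, so z = -3 + I/2 is a (simple) pole.
  P(-2/3 + I) = -8/9 + 2*I/3 ≠ 0, so z = -2/3 + I is a (simple) pole.
  P(-2 + I/2) = 3/4 - I ≠ 0, so z = -2 + I/2 is a (simple) pole.
  P(-1/3 - 3*I/2) = -65/36 - 2*I ≠ 0, so z = -1/3 - 3*I/2 is a (simple) pole.

Poles of f: {-3 + I/2, -2 + I/2, -2/3 + I, -1/3 - 3*I/2}

Final answer: {-3 + I/2, -2 + I/2, -2/3 + I, -1/3 - 3*I/2}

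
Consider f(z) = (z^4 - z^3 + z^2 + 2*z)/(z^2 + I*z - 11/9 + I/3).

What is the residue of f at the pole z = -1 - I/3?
Write f(z) = P(z)/Q(z) with P(z) = z^4 - z^3 + z^2 + 2*z and Q(z) = z^2 + I*z - 11/9 + I/3.
The denominator factors as Q(z) = (z + 1 + I/3)*(z - 1 + 2*I/3), so z = -1 - I/3 is a simple zero of Q and P is analytic there; z = -1 - I/3 is therefore a simple pole and
  Res(f, z₀) = P(z₀)/Q'(z₀).

Q'(z) = 2*z + I, so Q'(-1 - I/3) = -2 + I/3.
P(-1 - I/3) = -8/81 + 58*I/27.

Res(f, -1 - I/3) = (-8/81 + 58*I/27)/(-2 + I/3) = 2/9 - 28*I/27

Final answer: 2/9 - 28*I/27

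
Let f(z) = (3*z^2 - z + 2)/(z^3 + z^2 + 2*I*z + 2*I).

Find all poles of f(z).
The singularities of f are the zeros of the denominator. Factoring,
  z^3 + z^2 + 2*I*z + 2*I = (z + 1 - I)*(z + 1)*(z - 1 + I)
so the candidates are z = -1 + I, z = -1, z = 1 - I.

Check the numerator P(z) = 3*z^2 - z + 2 at each one:
  P(-1 + I) = 3 - 7*I ≠ 0, so z = -1 + I is a (simple) pole.
  P(-1) = 6 ≠ 0, so z = -1 is a (simple) pole.
  P(1 - I) = 1 - 5*I ≠ 0, so z = 1 - I is a (simple) pole.

Poles of f: {-1, -1 + I, 1 - I}

Final answer: {-1, -1 + I, 1 - I}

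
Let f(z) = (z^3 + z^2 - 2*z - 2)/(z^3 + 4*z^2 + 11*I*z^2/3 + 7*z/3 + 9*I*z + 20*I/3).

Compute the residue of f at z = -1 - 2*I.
-30/7 + 24*I/7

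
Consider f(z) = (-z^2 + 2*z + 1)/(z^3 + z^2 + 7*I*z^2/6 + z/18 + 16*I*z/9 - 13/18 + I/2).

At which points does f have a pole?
{-1 + I/2, -1/3 - 2*I/3, 1/3 - I}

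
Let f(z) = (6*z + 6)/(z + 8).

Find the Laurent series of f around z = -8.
Put w = z - (-8), i.e. z = w - 8. The denominator is w, so it suffices to rewrite the numerator in powers of w.

P(z) = 6*z + 6
P(w - 8) = -42 + 6*w

Dividing each term by w:
  f = -42/w + 6

Substituting back w = z + 8:
  f(z) = -42/(z + 8) + 6

The series is finite because the numerator is a polynomial; the negative powers form the principal part, and the coefficient of 1/(z + 8) gives Res(f, -8) = -42.

Final answer: -42/(z + 8) + 6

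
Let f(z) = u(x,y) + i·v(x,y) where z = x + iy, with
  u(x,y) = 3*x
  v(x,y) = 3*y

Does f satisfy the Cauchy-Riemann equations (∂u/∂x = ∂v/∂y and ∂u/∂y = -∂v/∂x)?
∂u/∂x = 3
∂v/∂y = 3
∂u/∂y = 0
∂v/∂x = 0
∂u/∂x = ∂v/∂y and ∂u/∂y = -∂v/∂x hold identically; f is analytic.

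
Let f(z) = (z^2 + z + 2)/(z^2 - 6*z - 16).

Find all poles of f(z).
{-2, 8}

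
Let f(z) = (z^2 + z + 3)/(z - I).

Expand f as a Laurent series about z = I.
Put w = z - (I), i.e. z = w + I. The denominator is w, so it suffices to rewrite the numerator in powers of w.

P(z) = z^2 + z + 3
P(w + I) = 2 + I + (1 + 2*I)*w + w^2

Dividing each term by w:
  f = (2 + I)/w + 1 + 2*I + w

Substituting back w = z - I:
  f(z) = (2 + I)/(z - I) + 1 + 2*I + (z - I)

The series is finite because the numerator is a polynomial; the negative powers form the principal part, and the coefficient of 1/(z - I) gives Res(f, I) = 2 + I.

Final answer: (2 + I)/(z - I) + 1 + 2*I + (z - I)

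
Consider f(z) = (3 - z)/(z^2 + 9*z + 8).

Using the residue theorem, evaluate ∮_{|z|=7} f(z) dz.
8*I*pi/7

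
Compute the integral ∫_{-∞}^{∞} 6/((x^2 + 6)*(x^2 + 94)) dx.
Let f(z) = 6/((z^2 + 6)*(z^2 + 94)). The denominator has no real zeros and deg Q - deg P = 4 ≥ 2, so the integral of f over the upper semicircle |z| = R tends to 0 as R → ∞. Closing the contour in the upper half-plane,
  ∫_{-∞}^{∞} f(x) dx = 2πi · Σ Res(f, z_k)  over the poles with Im z_k > 0.

Zeros of the denominator: z^2 + 94 = 0 gives z = ±sqrt(94)*I; z^2 + 6 = 0 gives z = ±sqrt(6)*I.
Upper half-plane: z = sqrt(6)*I, z = sqrt(94)*I (simple).

Each pole is a simple zero of Q(z) = z^4 + 100*z^2 + 564, so Res(f, z₀) = P(z₀)/Q'(z₀) with P(z) = 6, Q'(z) = 4*z^3 + 200*z:
  Res(f, sqrt(6)*I) = (6)/(176*sqrt(6)*I) = -sqrt(6)*I/176
  Res(f, sqrt(94)*I) = (6)/(-176*sqrt(94)*I) = 3*sqrt(94)*I/8272

Sum of residues: I*(-47*sqrt(6) + 3*sqrt(94))/8272
∫_{-∞}^{∞} f(x) dx = 2πi · (I*(-47*sqrt(6) + 3*sqrt(94))/8272) = pi*(-3*sqrt(94) + 47*sqrt(6))/4136

Final answer: pi*(-3*sqrt(94) + 47*sqrt(6))/4136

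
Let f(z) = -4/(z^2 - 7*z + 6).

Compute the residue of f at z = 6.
Write f(z) = P(z)/Q(z) with P(z) = -4 and Q(z) = z^2 - 7*z + 6.
The denominator factors as Q(z) = (z - 6)*(z - 1), so z = 6 is a simple zero of Q and P is analytic there; z = 6 is therefore a simple pole and
  Res(f, z₀) = P(z₀)/Q'(z₀).

Q'(z) = 2*z - 7, so Q'(6) = 5.
P(6) = -4.

Res(f, 6) = (-4)/(5) = -4/5

Final answer: -4/5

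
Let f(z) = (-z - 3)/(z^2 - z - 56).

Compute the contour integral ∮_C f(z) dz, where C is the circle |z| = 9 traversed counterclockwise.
By the residue theorem, ∮_C f(z) dz = 2πi · (sum of the residues of f at the poles inside |z| = 9).

The denominator factors as (z + 7)*(z - 8), so the singularities of f are simple poles at z = -7, z = 8.
  |-7|² = 49 < 81 = 9², so this pole is inside the contour.
  |8|² = 64 < 81 = 9², so this pole is inside the contour.

With P(z) = -z - 3 and Q(z) = z^2 - z - 56, each pole is simple, so Res(f, z₀) = P(z₀)/Q'(z₀) with Q'(z) = 2*z - 1.
  Res(f, -7) = P(-7)/Q'(-7) = (4)/(-15) = -4/15
  Res(f, 8) = P(8)/Q'(8) = (-11)/(15) = -11/15

Sum of residues inside C: -1
∮_C f(z) dz = 2πi · (-1) = -2*I*pi

Final answer: -2*I*pi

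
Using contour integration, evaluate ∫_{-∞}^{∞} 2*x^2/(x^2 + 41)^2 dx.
Let f(z) = 2*z^2/(z^2 + 41)^2. The denominator has no real zeros and deg Q - deg P = 2 ≥ 2, so the integral of f over the upper semicircle |z| = R tends to 0 as R → ∞. Closing the contour in the upper half-plane,
  ∫_{-∞}^{∞} f(x) dx = 2πi · Σ Res(f, z_k)  over the poles with Im z_k > 0.

Zeros of the denominator: z^2 + 41 = 0 gives z = ±sqrt(41)*I.
Upper half-plane: z = sqrt(41)*I (a pole of order 2).

Write f(z) = g(z)/(z - sqrt(41)*I)^2 with g(z) = 2*z^2/(z + sqrt(41)*I)^2. For a double pole, Res(f, z₀) = g'(z₀):
  g'(z) = 4*sqrt(41)*I*z/(z + sqrt(41)*I)^3
  Res(f, sqrt(41)*I) = g'(sqrt(41)*I) = -sqrt(41)*I/82

∫_{-∞}^{∞} f(x) dx = 2πi · (-sqrt(41)*I/82) = sqrt(41)*pi/41

Final answer: sqrt(41)*pi/41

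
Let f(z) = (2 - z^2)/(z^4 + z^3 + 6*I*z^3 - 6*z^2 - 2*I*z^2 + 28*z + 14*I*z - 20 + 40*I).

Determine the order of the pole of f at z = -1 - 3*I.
2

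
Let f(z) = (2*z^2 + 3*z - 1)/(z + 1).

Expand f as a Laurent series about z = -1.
-2/(z + 1) - 1 + 2*(z + 1)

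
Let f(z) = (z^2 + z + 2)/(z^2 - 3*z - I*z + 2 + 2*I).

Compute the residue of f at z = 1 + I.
Write f(z) = P(z)/Q(z) with P(z) = z^2 + z + 2 and Q(z) = z^2 - 3*z - I*z + 2 + 2*I.
The denominator factors as Q(z) = (z - 1 - I)*(z - 2), so z = 1 + I is a simple zero of Q and P is analytic there; z = 1 + I is therefore a simple pole and
  Res(f, z₀) = P(z₀)/Q'(z₀).

Q'(z) = 2*z - 3 - I, so Q'(1 + I) = -1 + I.
P(1 + I) = 3 + 3*I.

Res(f, 1 + I) = (3 + 3*I)/(-1 + I) = -3*I

Final answer: -3*I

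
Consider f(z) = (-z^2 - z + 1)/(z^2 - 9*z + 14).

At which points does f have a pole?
{2, 7}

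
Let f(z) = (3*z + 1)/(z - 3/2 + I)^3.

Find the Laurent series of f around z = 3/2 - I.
Put w = z - (3/2 - I), i.e. z = w + 3/2 - I. The denominator is w^3, so it suffices to rewrite the numerator in powers of w.

P(z) = 3*z + 1
P(w + 3/2 - I) = 11/2 - 3*I + 3*w

Dividing each term by w^3:
  f = (11/2 - 3*I)/w^3 + 3/w^2

Substituting back w = z - 3/2 + I:
  f(z) = (11/2 - 3*I)/(z - 3/2 + I)^3 + 3/(z - 3/2 + I)^2

The series is finite because the numerator is a polynomial; the negative powers form the principal part.

Final answer: (11/2 - 3*I)/(z - 3/2 + I)^3 + 3/(z - 3/2 + I)^2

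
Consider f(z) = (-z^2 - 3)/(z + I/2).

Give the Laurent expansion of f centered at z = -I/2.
Put w = z - (-I/2), i.e. z = w - I/2. The denominator is w, so it suffices to rewrite the numerator in powers of w.

P(z) = -z^2 - 3
P(w - I/2) = -11/4 + I*w - w^2

Dividing each term by w:
  f = -11/(4*w) + I - w

Substituting back w = z + I/2:
  f(z) = -11/(4*(z + I/2)) + I - (z + I/2)

The series is finite because the numerator is a polynomial; the negative powers form the principal part, and the coefficient of 1/(z + I/2) gives Res(f, -I/2) = -11/4.

Final answer: -11/(4*(z + I/2)) + I - (z + I/2)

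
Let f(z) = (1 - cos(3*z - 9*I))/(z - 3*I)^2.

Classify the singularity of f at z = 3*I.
removable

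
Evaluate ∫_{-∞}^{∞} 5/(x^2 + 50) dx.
Let f(z) = 5/(z^2 + 50). The denominator has no real zeros and deg Q - deg P = 2 ≥ 2, so the integral of f over the upper semicircle |z| = R tends to 0 as R → ∞. Closing the contour in the upper half-plane,
  ∫_{-∞}^{∞} f(x) dx = 2πi · Σ Res(f, z_k)  over the poles with Im z_k > 0.

Zeros of the denominator: z^2 + 50 = 0 gives z = ±5*sqrt(2)*I.
Upper half-plane: z = 5*sqrt(2)*I (simple).

Each pole is a simple zero of Q(z) = z^2 + 50, so Res(f, z₀) = P(z₀)/Q'(z₀) with P(z) = 5, Q'(z) = 2*z:
  Res(f, 5*sqrt(2)*I) = (5)/(10*sqrt(2)*I) = -sqrt(2)*I/4

∫_{-∞}^{∞} f(x) dx = 2πi · (-sqrt(2)*I/4) = sqrt(2)*pi/2

Final answer: sqrt(2)*pi/2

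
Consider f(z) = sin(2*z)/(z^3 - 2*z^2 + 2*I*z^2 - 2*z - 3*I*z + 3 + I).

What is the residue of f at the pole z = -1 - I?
(-2/15 + I/15)*sin(2 + 2*I)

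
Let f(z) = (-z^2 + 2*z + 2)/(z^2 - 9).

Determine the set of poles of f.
The singularities of f are the zeros of the denominator. Factoring,
  z^2 - 9 = (z + 3)*(z - 3)
so the candidates are z = -3, z = 3.

Check the numerator P(z) = -z^2 + 2*z + 2 at each one:
  P(-3) = -13 ≠ 0, so z = -3 is a (simple) pole.
  P(3) = -1 ≠ 0, so z = 3 is a (simple) pole.

Poles of f: {-3, 3}

Final answer: {-3, 3}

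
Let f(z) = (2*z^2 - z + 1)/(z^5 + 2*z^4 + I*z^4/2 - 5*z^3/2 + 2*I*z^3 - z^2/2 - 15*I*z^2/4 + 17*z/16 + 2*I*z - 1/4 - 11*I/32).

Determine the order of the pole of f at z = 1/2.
Factor the denominator:
  z^5 + 2*z^4 + I*z^4/2 - 5*z^3/2 + 2*I*z^3 - z^2/2 - 15*I*z^2/4 + 17*z/16 + 2*I*z - 1/4 - 11*I/32 = (z - 1/2)^3*(z + 3 - I/2)*(z + 1/2 + I)

The numerator P(z) = 2*z^2 - z + 1 has P(1/2) = 1 ≠ 0, so no factor of (z - 1/2) cancels.
Near z = 1/2 we can therefore write f(z) = g(z)/(z - 1/2)^3 with g analytic at 1/2 and g(1/2) ≠ 0 (g is the numerator divided by the remaining denominator factors).

Hence z = 1/2 is a pole of order 3.

Final answer: 3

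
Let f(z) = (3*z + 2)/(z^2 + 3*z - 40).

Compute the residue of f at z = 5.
Write f(z) = P(z)/Q(z) with P(z) = 3*z + 2 and Q(z) = z^2 + 3*z - 40.
The denominator factors as Q(z) = (z - 5)*(z + 8), so z = 5 is a simple zero of Q and P is analytic there; z = 5 is therefore a simple pole and
  Res(f, z₀) = P(z₀)/Q'(z₀).

Q'(z) = 2*z + 3, so Q'(5) = 13.
P(5) = 17.

Res(f, 5) = (17)/(13) = 17/13

Final answer: 17/13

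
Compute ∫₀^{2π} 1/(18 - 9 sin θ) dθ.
2*sqrt(3)*pi/27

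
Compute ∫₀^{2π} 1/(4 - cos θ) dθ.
Call the integral J. The integrand is 2π-periodic and we integrate over a full period, so shifting θ does not change the value (θ → θ + π flips the sign of the trig term). Hence
  J = ∫₀^{2π} dθ/(4 + cos θ).
Put z = e^{iθ}: then cos θ = (z + 1/z)/2, dθ = dz/(iz), and z runs once counterclockwise around |z| = 1:
  J = ∮_{|z|=1} 1/(4 + (z + 1/z)/2) · dz/(iz) = (2/i) ∮_{|z|=1} dz/(z^2 + 8*z + 1).
The roots of z^2 + 8*z + 1 are z = (-4 ± sqrt(4^2 - 1^2)), with sqrt(15) = sqrt(15); their product is 1, so only z₊ = -4 + sqrt(15) lies inside the unit circle (z₋ = -4 - sqrt(15) lies outside).
z₊ is a simple zero of q(z) = z^2 + 8*z + 1, so Res(1/q, z₊) = 1/q'(z₊) with q'(z) = 2*z + 8; and q'(z₊) = (z₊ - z₋) = 2*sqrt(15).
Therefore J = (2/i) · 2πi · 1/(2*sqrt(15)) = 2*pi/(sqrt(15)) = 2*sqrt(15)*pi/15

Final answer: 2*sqrt(15)*pi/15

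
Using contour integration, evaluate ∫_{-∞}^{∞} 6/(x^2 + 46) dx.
Let f(z) = 6/(z^2 + 46). The denominator has no real zeros and deg Q - deg P = 2 ≥ 2, so the integral of f over the upper semicircle |z| = R tends to 0 as R → ∞. Closing the contour in the upper half-plane,
  ∫_{-∞}^{∞} f(x) dx = 2πi · Σ Res(f, z_k)  over the poles with Im z_k > 0.

Zeros of the denominator: z^2 + 46 = 0 gives z = ±sqrt(46)*I.
Upper half-plane: z = sqrt(46)*I (simple).

Each pole is a simple zero of Q(z) = z^2 + 46, so Res(f, z₀) = P(z₀)/Q'(z₀) with P(z) = 6, Q'(z) = 2*z:
  Res(f, sqrt(46)*I) = (6)/(2*sqrt(46)*I) = -3*sqrt(46)*I/46

∫_{-∞}^{∞} f(x) dx = 2πi · (-3*sqrt(46)*I/46) = 3*sqrt(46)*pi/23

Final answer: 3*sqrt(46)*pi/23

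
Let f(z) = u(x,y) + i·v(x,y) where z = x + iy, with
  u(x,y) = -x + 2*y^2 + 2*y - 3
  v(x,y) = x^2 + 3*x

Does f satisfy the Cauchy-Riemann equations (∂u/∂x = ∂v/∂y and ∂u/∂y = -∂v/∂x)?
∂u/∂x = -1
∂v/∂y = 0
∂u/∂y = 4*y + 2
∂v/∂x = 2*x + 3
∂u/∂x ≠ ∂v/∂y and ∂u/∂y ≠ -∂v/∂x; the Cauchy-Riemann equations are not satisfied, so f is not analytic.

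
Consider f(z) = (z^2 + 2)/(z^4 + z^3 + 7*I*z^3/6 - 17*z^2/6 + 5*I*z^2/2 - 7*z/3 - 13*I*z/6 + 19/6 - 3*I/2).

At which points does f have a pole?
{-2 + I/2, -1 - 2*I/3, 1 - I, 1}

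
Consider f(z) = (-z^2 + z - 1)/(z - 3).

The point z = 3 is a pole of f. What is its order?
1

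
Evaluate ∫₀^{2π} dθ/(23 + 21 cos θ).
Let J = ∫₀^{2π} dθ/(23 + 21 cos θ).
Put z = e^{iθ}: then cos θ = (z + 1/z)/2, dθ = dz/(iz), and z runs once counterclockwise around |z| = 1:
  J = ∮_{|z|=1} 1/(23 + 21*(z + 1/z)/2) · dz/(iz) = (2/i) ∮_{|z|=1} dz/(21*z^2 + 46*z + 21).
The roots of 21*z^2 + 46*z + 21 are z = (-23 ± sqrt(23^2 - 21^2))/21, with sqrt(88) = 2*sqrt(22); their product is 1, so only z₊ = -23/21 + 2*sqrt(22)/21 lies inside the unit circle (z₋ = -23/21 - 2*sqrt(22)/21 lies outside).
z₊ is a simple zero of q(z) = 21*z^2 + 46*z + 21, so Res(1/q, z₊) = 1/q'(z₊) with q'(z) = 42*z + 46; and q'(z₊) = 21*(z₊ - z₋) = 4*sqrt(22).
Therefore J = (2/i) · 2πi · 1/(4*sqrt(22)) = 2*pi/(2*sqrt(22)) = sqrt(22)*pi/22

Final answer: sqrt(22)*pi/22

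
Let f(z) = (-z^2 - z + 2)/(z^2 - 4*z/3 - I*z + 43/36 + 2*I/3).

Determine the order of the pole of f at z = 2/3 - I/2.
1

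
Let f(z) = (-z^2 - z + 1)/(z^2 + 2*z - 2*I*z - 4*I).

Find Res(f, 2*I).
Write f(z) = P(z)/Q(z) with P(z) = -z^2 - z + 1 and Q(z) = z^2 + 2*z - 2*I*z - 4*I.
The denominator factors as Q(z) = (z + 2)*(z - 2*I), so z = 2*I is a simple zero of Q and P is analytic there; z = 2*I is therefore a simple pole and
  Res(f, z₀) = P(z₀)/Q'(z₀).

Q'(z) = 2*z + 2 - 2*I, so Q'(2*I) = 2 + 2*I.
P(2*I) = 5 - 2*I.

Res(f, 2*I) = (5 - 2*I)/(2 + 2*I) = 3/4 - 7*I/4

Final answer: 3/4 - 7*I/4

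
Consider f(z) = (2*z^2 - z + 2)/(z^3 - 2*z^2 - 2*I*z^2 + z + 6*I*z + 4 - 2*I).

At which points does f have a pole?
{I, 2*I, 2 - I}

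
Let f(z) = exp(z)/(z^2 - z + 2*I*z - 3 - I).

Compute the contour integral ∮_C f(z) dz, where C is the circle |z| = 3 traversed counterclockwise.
-2*I*pi*exp(-1 - I)/3 + 2*I*pi*exp(2 - I)/3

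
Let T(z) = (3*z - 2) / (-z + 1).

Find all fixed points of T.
T(z) = z means 3*z - 2 = z*(-z + 1), i.e.
  -z^2 - 2*z + 2 = 0.
Discriminant: (-2)^2 - 4*(-1)*(2) = 12, so the roots are real.
  z = (2 ± sqrt(12))/(2*(-1))
Fixed points: {-sqrt(3) - 1, -1 + sqrt(3)}

Final answer: {-sqrt(3) - 1, -1 + sqrt(3)}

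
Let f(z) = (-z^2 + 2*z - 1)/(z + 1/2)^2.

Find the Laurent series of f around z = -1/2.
Put w = z - (-1/2), i.e. z = w - 1/2. The denominator is w^2, so it suffices to rewrite the numerator in powers of w.

P(z) = -z^2 + 2*z - 1
P(w - 1/2) = -9/4 + 3*w - w^2

Dividing each term by w^2:
  f = -9/(4*w^2) + 3/w - 1

Substituting back w = z + 1/2:
  f(z) = -9/(4*(z + 1/2)^2) + 3/(z + 1/2) - 1

The series is finite because the numerator is a polynomial; the negative powers form the principal part, and the coefficient of 1/(z + 1/2) gives Res(f, -1/2) = 3.

Final answer: -9/(4*(z + 1/2)^2) + 3/(z + 1/2) - 1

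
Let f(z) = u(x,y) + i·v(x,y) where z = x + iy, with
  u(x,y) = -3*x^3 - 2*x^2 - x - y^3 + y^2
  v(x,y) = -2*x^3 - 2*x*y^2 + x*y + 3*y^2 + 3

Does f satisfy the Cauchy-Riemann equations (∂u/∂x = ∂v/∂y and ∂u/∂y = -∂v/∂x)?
∂u/∂x = -9*x^2 - 4*x - 1
∂v/∂y = -4*x*y + x + 6*y
∂u/∂y = -3*y^2 + 2*y
∂v/∂x = -6*x^2 - 2*y^2 + y
∂u/∂x ≠ ∂v/∂y and ∂u/∂y ≠ -∂v/∂x; the Cauchy-Riemann equations are not satisfied, so f is not analytic.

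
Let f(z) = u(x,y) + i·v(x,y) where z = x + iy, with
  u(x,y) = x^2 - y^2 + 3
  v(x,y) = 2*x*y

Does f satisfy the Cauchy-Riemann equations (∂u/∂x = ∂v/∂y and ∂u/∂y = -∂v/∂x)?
∂u/∂x = 2*x
∂v/∂y = 2*x
∂u/∂y = -2*y
∂v/∂x = 2*y
∂u/∂x = ∂v/∂y and ∂u/∂y = -∂v/∂x hold identically; f is analytic.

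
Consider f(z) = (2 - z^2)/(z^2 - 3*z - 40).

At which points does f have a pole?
The singularities of f are the zeros of the denominator. Factoring,
  z^2 - 3*z - 40 = (z - 8)*(z + 5)
so the candidates are z = 8, z = -5.

Check the numerator P(z) = 2 - z^2 at each one:
  P(8) = -62 ≠ 0, so z = 8 is a (simple) pole.
  P(-5) = -23 ≠ 0, so z = -5 is a (simple) pole.

Poles of f: {-5, 8}

Final answer: {-5, 8}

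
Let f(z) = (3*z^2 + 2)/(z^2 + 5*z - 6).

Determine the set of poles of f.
The singularities of f are the zeros of the denominator. Factoring,
  z^2 + 5*z - 6 = (z + 6)*(z - 1)
so the candidates are z = -6, z = 1.

Check the numerator P(z) = 3*z^2 + 2 at each one:
  P(-6) = 110 ≠ 0, so z = -6 is a (simple) pole.
  P(1) = 5 ≠ 0, so z = 1 is a (simple) pole.

Poles of f: {-6, 1}

Final answer: {-6, 1}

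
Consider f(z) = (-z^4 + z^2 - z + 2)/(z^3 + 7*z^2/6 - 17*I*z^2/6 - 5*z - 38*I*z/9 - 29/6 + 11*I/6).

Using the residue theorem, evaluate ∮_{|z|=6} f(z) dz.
pi*(-43/9 + 16*I/3)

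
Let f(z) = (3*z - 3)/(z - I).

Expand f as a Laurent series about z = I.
Put w = z - (I), i.e. z = w + I. The denominator is w, so it suffices to rewrite the numerator in powers of w.

P(z) = 3*z - 3
P(w + I) = -3 + 3*I + 3*w

Dividing each term by w:
  f = (-3 + 3*I)/w + 3

Substituting back w = z - I:
  f(z) = (-3 + 3*I)/(z - I) + 3

The series is finite because the numerator is a polynomial; the negative powers form the principal part, and the coefficient of 1/(z - I) gives Res(f, I) = -3 + 3*I.

Final answer: (-3 + 3*I)/(z - I) + 3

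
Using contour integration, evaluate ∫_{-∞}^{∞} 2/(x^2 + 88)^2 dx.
Let f(z) = 2/(z^2 + 88)^2. The denominator has no real zeros and deg Q - deg P = 4 ≥ 2, so the integral of f over the upper semicircle |z| = R tends to 0 as R → ∞. Closing the contour in the upper half-plane,
  ∫_{-∞}^{∞} f(x) dx = 2πi · Σ Res(f, z_k)  over the poles with Im z_k > 0.

Zeros of the denominator: z^2 + 88 = 0 gives z = ±2*sqrt(22)*I.
Upper half-plane: z = 2*sqrt(22)*I (a pole of order 2).

Write f(z) = g(z)/(z - 2*sqrt(22)*I)^2 with g(z) = 2/(z + 2*sqrt(22)*I)^2. For a double pole, Res(f, z₀) = g'(z₀):
  g'(z) = -4/(z + 2*sqrt(22)*I)^3
  Res(f, 2*sqrt(22)*I) = g'(2*sqrt(22)*I) = -sqrt(22)*I/7744

∫_{-∞}^{∞} f(x) dx = 2πi · (-sqrt(22)*I/7744) = sqrt(22)*pi/3872

Final answer: sqrt(22)*pi/3872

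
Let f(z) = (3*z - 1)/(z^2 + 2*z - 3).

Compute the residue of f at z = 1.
Write f(z) = P(z)/Q(z) with P(z) = 3*z - 1 and Q(z) = z^2 + 2*z - 3.
The denominator factors as Q(z) = (z - 1)*(z + 3), so z = 1 is a simple zero of Q and P is analytic there; z = 1 is therefore a simple pole and
  Res(f, z₀) = P(z₀)/Q'(z₀).

Q'(z) = 2*z + 2, so Q'(1) = 4.
P(1) = 2.

Res(f, 1) = (2)/(4) = 1/2

Final answer: 1/2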